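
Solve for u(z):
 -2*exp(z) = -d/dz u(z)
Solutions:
 u(z) = C1 + 2*exp(z)


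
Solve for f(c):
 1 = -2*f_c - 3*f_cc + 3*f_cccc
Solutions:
 f(c) = C1 + C2*exp(-3^(1/3)*c*(3^(1/3)/(sqrt(6) + 3)^(1/3) + (sqrt(6) + 3)^(1/3))/6)*sin(3^(1/6)*c*(-3^(2/3)*(sqrt(6) + 3)^(1/3) + 3/(sqrt(6) + 3)^(1/3))/6) + C3*exp(-3^(1/3)*c*(3^(1/3)/(sqrt(6) + 3)^(1/3) + (sqrt(6) + 3)^(1/3))/6)*cos(3^(1/6)*c*(-3^(2/3)*(sqrt(6) + 3)^(1/3) + 3/(sqrt(6) + 3)^(1/3))/6) + C4*exp(3^(1/3)*c*(3^(1/3)/(sqrt(6) + 3)^(1/3) + (sqrt(6) + 3)^(1/3))/3) - c/2


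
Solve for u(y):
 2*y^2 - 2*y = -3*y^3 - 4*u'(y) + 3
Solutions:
 u(y) = C1 - 3*y^4/16 - y^3/6 + y^2/4 + 3*y/4


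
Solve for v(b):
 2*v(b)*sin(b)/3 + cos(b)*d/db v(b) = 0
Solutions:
 v(b) = C1*cos(b)^(2/3)


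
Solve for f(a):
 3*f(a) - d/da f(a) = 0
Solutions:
 f(a) = C1*exp(3*a)


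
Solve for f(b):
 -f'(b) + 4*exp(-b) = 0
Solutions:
 f(b) = C1 - 4*exp(-b)


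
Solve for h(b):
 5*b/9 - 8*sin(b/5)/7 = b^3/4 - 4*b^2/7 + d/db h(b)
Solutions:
 h(b) = C1 - b^4/16 + 4*b^3/21 + 5*b^2/18 + 40*cos(b/5)/7


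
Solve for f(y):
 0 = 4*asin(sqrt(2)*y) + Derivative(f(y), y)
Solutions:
 f(y) = C1 - 4*y*asin(sqrt(2)*y) - 2*sqrt(2)*sqrt(1 - 2*y^2)


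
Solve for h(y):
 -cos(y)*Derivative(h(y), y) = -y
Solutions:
 h(y) = C1 + Integral(y/cos(y), y)


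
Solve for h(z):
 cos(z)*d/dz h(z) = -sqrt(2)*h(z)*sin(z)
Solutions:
 h(z) = C1*cos(z)^(sqrt(2))


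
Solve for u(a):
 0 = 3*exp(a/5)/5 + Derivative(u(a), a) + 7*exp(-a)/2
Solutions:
 u(a) = C1 - 3*exp(a/5) + 7*exp(-a)/2


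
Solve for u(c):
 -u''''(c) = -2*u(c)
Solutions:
 u(c) = C1*exp(-2^(1/4)*c) + C2*exp(2^(1/4)*c) + C3*sin(2^(1/4)*c) + C4*cos(2^(1/4)*c)


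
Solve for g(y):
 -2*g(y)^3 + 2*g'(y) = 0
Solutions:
 g(y) = -sqrt(2)*sqrt(-1/(C1 + y))/2
 g(y) = sqrt(2)*sqrt(-1/(C1 + y))/2


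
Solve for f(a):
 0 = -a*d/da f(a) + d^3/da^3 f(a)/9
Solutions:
 f(a) = C1 + Integral(C2*airyai(3^(2/3)*a) + C3*airybi(3^(2/3)*a), a)


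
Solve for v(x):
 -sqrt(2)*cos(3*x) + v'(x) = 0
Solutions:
 v(x) = C1 + sqrt(2)*sin(3*x)/3


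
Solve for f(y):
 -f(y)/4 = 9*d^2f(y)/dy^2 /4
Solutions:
 f(y) = C1*sin(y/3) + C2*cos(y/3)


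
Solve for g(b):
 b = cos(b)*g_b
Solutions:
 g(b) = C1 + Integral(b/cos(b), b)


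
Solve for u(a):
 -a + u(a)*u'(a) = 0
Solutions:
 u(a) = -sqrt(C1 + a^2)
 u(a) = sqrt(C1 + a^2)


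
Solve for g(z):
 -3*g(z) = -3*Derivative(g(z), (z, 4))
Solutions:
 g(z) = C1*exp(-z) + C2*exp(z) + C3*sin(z) + C4*cos(z)


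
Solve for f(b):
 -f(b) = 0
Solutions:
 f(b) = 0


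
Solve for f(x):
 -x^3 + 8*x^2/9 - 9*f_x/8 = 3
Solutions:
 f(x) = C1 - 2*x^4/9 + 64*x^3/243 - 8*x/3


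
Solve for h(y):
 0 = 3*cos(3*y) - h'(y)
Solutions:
 h(y) = C1 + sin(3*y)


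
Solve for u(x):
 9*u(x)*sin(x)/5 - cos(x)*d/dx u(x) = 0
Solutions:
 u(x) = C1/cos(x)^(9/5)


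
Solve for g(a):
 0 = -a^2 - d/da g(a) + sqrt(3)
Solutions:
 g(a) = C1 - a^3/3 + sqrt(3)*a


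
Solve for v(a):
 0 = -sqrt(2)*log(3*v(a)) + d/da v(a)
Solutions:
 -sqrt(2)*Integral(1/(log(_y) + log(3)), (_y, v(a)))/2 = C1 - a


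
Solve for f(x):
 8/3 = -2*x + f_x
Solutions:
 f(x) = C1 + x^2 + 8*x/3


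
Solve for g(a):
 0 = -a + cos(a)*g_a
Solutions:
 g(a) = C1 + Integral(a/cos(a), a)


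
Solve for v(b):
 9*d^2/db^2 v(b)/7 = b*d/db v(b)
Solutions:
 v(b) = C1 + C2*erfi(sqrt(14)*b/6)


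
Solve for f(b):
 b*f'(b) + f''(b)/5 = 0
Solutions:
 f(b) = C1 + C2*erf(sqrt(10)*b/2)


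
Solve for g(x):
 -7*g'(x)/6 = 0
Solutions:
 g(x) = C1


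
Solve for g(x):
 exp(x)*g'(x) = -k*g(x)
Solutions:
 g(x) = C1*exp(k*exp(-x))


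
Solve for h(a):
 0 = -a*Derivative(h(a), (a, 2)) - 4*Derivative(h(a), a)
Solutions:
 h(a) = C1 + C2/a^3


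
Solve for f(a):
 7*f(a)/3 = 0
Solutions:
 f(a) = 0


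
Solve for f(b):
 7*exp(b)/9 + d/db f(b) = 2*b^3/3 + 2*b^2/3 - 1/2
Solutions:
 f(b) = C1 + b^4/6 + 2*b^3/9 - b/2 - 7*exp(b)/9


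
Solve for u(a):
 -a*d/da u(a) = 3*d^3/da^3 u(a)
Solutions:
 u(a) = C1 + Integral(C2*airyai(-3^(2/3)*a/3) + C3*airybi(-3^(2/3)*a/3), a)


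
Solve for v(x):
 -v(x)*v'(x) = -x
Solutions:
 v(x) = -sqrt(C1 + x^2)
 v(x) = sqrt(C1 + x^2)


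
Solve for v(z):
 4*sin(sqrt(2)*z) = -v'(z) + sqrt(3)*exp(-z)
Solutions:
 v(z) = C1 + 2*sqrt(2)*cos(sqrt(2)*z) - sqrt(3)*exp(-z)


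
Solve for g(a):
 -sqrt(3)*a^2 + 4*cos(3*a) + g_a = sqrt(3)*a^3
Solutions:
 g(a) = C1 + sqrt(3)*a^4/4 + sqrt(3)*a^3/3 - 4*sin(3*a)/3


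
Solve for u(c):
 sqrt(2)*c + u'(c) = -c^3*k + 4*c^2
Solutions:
 u(c) = C1 - c^4*k/4 + 4*c^3/3 - sqrt(2)*c^2/2


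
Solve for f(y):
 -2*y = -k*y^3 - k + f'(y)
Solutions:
 f(y) = C1 + k*y^4/4 + k*y - y^2


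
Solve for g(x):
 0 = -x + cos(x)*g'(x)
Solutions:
 g(x) = C1 + Integral(x/cos(x), x)


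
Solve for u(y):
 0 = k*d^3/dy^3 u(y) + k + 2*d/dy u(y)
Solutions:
 u(y) = C1 + C2*exp(-sqrt(2)*y*sqrt(-1/k)) + C3*exp(sqrt(2)*y*sqrt(-1/k)) - k*y/2


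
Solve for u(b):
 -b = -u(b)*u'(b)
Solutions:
 u(b) = -sqrt(C1 + b^2)
 u(b) = sqrt(C1 + b^2)


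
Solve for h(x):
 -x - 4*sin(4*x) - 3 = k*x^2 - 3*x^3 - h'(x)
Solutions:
 h(x) = C1 + k*x^3/3 - 3*x^4/4 + x^2/2 + 3*x - cos(4*x)


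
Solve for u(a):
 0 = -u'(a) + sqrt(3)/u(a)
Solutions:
 u(a) = -sqrt(C1 + 2*sqrt(3)*a)
 u(a) = sqrt(C1 + 2*sqrt(3)*a)


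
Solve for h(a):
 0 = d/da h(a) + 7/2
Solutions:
 h(a) = C1 - 7*a/2


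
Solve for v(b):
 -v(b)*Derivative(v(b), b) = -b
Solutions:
 v(b) = -sqrt(C1 + b^2)
 v(b) = sqrt(C1 + b^2)


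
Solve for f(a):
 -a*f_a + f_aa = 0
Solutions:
 f(a) = C1 + C2*erfi(sqrt(2)*a/2)


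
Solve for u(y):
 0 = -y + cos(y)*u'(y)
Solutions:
 u(y) = C1 + Integral(y/cos(y), y)


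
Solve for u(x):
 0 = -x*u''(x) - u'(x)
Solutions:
 u(x) = C1 + C2*log(x)


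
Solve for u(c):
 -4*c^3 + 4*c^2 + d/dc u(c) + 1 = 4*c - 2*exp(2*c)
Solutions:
 u(c) = C1 + c^4 - 4*c^3/3 + 2*c^2 - c - exp(2*c)


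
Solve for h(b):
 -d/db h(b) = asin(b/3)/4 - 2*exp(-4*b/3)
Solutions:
 h(b) = C1 - b*asin(b/3)/4 - sqrt(9 - b^2)/4 - 3*exp(-4*b/3)/2


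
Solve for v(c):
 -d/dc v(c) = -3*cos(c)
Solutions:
 v(c) = C1 + 3*sin(c)


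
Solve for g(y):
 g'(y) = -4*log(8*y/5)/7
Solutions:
 g(y) = C1 - 4*y*log(y)/7 - 12*y*log(2)/7 + 4*y/7 + 4*y*log(5)/7


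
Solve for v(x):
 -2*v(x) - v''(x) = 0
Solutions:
 v(x) = C1*sin(sqrt(2)*x) + C2*cos(sqrt(2)*x)


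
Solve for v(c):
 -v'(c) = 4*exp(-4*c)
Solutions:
 v(c) = C1 + exp(-4*c)


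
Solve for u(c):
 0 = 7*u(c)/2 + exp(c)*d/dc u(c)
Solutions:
 u(c) = C1*exp(7*exp(-c)/2)


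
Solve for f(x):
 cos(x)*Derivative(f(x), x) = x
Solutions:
 f(x) = C1 + Integral(x/cos(x), x)


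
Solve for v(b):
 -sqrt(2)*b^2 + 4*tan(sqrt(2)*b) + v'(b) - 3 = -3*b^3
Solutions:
 v(b) = C1 - 3*b^4/4 + sqrt(2)*b^3/3 + 3*b + 2*sqrt(2)*log(cos(sqrt(2)*b))


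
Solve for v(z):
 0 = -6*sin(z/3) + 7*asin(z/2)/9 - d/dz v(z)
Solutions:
 v(z) = C1 + 7*z*asin(z/2)/9 + 7*sqrt(4 - z^2)/9 + 18*cos(z/3)


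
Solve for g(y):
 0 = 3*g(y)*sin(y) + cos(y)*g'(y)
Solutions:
 g(y) = C1*cos(y)^3


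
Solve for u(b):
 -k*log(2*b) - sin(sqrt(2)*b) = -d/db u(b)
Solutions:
 u(b) = C1 + b*k*(log(b) - 1) + b*k*log(2) - sqrt(2)*cos(sqrt(2)*b)/2


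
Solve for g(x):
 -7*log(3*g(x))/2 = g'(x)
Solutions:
 2*Integral(1/(log(_y) + log(3)), (_y, g(x)))/7 = C1 - x


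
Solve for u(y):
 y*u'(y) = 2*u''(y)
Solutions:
 u(y) = C1 + C2*erfi(y/2)


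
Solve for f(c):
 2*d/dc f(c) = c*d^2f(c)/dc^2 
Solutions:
 f(c) = C1 + C2*c^3


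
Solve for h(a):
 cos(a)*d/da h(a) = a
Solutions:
 h(a) = C1 + Integral(a/cos(a), a)


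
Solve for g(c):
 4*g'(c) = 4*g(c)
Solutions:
 g(c) = C1*exp(c)


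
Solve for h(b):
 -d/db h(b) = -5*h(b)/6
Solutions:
 h(b) = C1*exp(5*b/6)


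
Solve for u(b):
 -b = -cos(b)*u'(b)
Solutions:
 u(b) = C1 + Integral(b/cos(b), b)


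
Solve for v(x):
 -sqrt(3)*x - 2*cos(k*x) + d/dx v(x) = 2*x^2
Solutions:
 v(x) = C1 + 2*x^3/3 + sqrt(3)*x^2/2 + 2*sin(k*x)/k


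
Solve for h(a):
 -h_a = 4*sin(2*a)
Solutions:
 h(a) = C1 + 2*cos(2*a)


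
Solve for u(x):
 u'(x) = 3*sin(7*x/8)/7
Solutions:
 u(x) = C1 - 24*cos(7*x/8)/49


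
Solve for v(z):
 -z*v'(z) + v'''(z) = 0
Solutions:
 v(z) = C1 + Integral(C2*airyai(z) + C3*airybi(z), z)


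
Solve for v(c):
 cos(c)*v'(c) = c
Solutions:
 v(c) = C1 + Integral(c/cos(c), c)


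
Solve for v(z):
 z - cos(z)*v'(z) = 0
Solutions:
 v(z) = C1 + Integral(z/cos(z), z)


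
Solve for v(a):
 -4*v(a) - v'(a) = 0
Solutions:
 v(a) = C1*exp(-4*a)


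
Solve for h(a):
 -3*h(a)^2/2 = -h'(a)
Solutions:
 h(a) = -2/(C1 + 3*a)


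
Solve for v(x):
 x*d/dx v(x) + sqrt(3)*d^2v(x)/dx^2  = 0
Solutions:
 v(x) = C1 + C2*erf(sqrt(2)*3^(3/4)*x/6)


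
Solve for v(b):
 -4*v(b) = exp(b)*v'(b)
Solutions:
 v(b) = C1*exp(4*exp(-b))


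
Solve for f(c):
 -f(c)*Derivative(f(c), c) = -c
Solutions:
 f(c) = -sqrt(C1 + c^2)
 f(c) = sqrt(C1 + c^2)


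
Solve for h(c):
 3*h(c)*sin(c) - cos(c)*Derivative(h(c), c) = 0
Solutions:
 h(c) = C1/cos(c)^3


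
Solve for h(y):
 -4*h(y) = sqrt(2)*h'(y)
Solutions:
 h(y) = C1*exp(-2*sqrt(2)*y)


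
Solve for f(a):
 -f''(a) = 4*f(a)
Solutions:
 f(a) = C1*sin(2*a) + C2*cos(2*a)


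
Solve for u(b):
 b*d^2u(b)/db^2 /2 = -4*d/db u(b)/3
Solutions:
 u(b) = C1 + C2/b^(5/3)


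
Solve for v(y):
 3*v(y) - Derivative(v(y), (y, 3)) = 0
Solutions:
 v(y) = C3*exp(3^(1/3)*y) + (C1*sin(3^(5/6)*y/2) + C2*cos(3^(5/6)*y/2))*exp(-3^(1/3)*y/2)


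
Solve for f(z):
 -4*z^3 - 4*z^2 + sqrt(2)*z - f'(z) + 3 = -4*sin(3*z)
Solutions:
 f(z) = C1 - z^4 - 4*z^3/3 + sqrt(2)*z^2/2 + 3*z - 4*cos(3*z)/3


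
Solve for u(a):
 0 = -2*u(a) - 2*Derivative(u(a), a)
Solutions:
 u(a) = C1*exp(-a)


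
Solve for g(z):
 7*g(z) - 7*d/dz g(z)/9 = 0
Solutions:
 g(z) = C1*exp(9*z)


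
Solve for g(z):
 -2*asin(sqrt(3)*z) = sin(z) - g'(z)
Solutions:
 g(z) = C1 + 2*z*asin(sqrt(3)*z) + 2*sqrt(3)*sqrt(1 - 3*z^2)/3 - cos(z)


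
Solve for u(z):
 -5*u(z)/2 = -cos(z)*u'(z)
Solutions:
 u(z) = C1*(sin(z) + 1)^(5/4)/(sin(z) - 1)^(5/4)


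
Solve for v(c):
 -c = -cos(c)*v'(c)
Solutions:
 v(c) = C1 + Integral(c/cos(c), c)


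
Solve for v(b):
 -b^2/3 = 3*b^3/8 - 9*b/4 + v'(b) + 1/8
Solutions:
 v(b) = C1 - 3*b^4/32 - b^3/9 + 9*b^2/8 - b/8


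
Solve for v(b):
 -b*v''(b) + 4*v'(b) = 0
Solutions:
 v(b) = C1 + C2*b^5


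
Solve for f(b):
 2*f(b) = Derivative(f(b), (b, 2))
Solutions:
 f(b) = C1*exp(-sqrt(2)*b) + C2*exp(sqrt(2)*b)


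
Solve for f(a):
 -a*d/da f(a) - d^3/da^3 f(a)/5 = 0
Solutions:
 f(a) = C1 + Integral(C2*airyai(-5^(1/3)*a) + C3*airybi(-5^(1/3)*a), a)


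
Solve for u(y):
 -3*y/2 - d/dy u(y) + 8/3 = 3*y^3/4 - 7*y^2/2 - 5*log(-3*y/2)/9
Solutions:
 u(y) = C1 - 3*y^4/16 + 7*y^3/6 - 3*y^2/4 + 5*y*log(-y)/9 + y*(-5*log(2) + 5*log(3) + 19)/9


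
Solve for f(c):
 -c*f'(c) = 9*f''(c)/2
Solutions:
 f(c) = C1 + C2*erf(c/3)


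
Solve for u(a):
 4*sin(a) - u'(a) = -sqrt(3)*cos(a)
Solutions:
 u(a) = C1 + sqrt(3)*sin(a) - 4*cos(a)


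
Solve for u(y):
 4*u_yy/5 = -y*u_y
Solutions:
 u(y) = C1 + C2*erf(sqrt(10)*y/4)


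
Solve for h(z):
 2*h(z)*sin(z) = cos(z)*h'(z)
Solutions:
 h(z) = C1/cos(z)^2


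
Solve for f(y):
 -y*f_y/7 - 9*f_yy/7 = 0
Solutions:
 f(y) = C1 + C2*erf(sqrt(2)*y/6)


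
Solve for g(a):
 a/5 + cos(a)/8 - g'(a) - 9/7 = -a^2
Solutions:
 g(a) = C1 + a^3/3 + a^2/10 - 9*a/7 + sin(a)/8


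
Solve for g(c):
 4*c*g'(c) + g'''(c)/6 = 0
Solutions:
 g(c) = C1 + Integral(C2*airyai(-2*3^(1/3)*c) + C3*airybi(-2*3^(1/3)*c), c)


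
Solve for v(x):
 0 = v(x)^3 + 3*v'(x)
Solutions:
 v(x) = -sqrt(6)*sqrt(-1/(C1 - x))/2
 v(x) = sqrt(6)*sqrt(-1/(C1 - x))/2


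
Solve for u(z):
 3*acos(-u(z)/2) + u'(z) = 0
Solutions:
 Integral(1/acos(-_y/2), (_y, u(z))) = C1 - 3*z


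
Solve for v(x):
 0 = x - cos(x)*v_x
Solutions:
 v(x) = C1 + Integral(x/cos(x), x)


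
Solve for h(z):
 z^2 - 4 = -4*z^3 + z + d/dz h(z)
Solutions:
 h(z) = C1 + z^4 + z^3/3 - z^2/2 - 4*z


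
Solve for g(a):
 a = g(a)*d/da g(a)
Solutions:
 g(a) = -sqrt(C1 + a^2)
 g(a) = sqrt(C1 + a^2)


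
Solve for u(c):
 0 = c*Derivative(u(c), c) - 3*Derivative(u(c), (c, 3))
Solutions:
 u(c) = C1 + Integral(C2*airyai(3^(2/3)*c/3) + C3*airybi(3^(2/3)*c/3), c)


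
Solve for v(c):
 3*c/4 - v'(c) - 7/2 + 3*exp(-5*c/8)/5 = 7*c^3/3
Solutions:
 v(c) = C1 - 7*c^4/12 + 3*c^2/8 - 7*c/2 - 24*exp(-5*c/8)/25


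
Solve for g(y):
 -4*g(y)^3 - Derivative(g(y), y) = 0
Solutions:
 g(y) = -sqrt(2)*sqrt(-1/(C1 - 4*y))/2
 g(y) = sqrt(2)*sqrt(-1/(C1 - 4*y))/2


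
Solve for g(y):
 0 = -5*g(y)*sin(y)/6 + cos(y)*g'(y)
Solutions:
 g(y) = C1/cos(y)^(5/6)


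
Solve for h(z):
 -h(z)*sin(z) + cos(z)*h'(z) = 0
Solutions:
 h(z) = C1/cos(z)


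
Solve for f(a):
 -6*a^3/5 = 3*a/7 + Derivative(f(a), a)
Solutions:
 f(a) = C1 - 3*a^4/10 - 3*a^2/14


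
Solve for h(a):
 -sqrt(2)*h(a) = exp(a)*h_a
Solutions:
 h(a) = C1*exp(sqrt(2)*exp(-a))


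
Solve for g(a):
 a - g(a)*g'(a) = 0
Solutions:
 g(a) = -sqrt(C1 + a^2)
 g(a) = sqrt(C1 + a^2)


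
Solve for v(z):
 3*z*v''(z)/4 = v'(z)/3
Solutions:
 v(z) = C1 + C2*z^(13/9)


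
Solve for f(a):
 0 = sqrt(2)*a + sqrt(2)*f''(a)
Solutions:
 f(a) = C1 + C2*a - a^3/6


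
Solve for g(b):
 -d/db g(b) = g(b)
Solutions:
 g(b) = C1*exp(-b)


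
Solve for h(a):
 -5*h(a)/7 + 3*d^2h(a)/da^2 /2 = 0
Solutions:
 h(a) = C1*exp(-sqrt(210)*a/21) + C2*exp(sqrt(210)*a/21)


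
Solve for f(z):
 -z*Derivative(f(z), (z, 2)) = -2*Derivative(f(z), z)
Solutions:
 f(z) = C1 + C2*z^3


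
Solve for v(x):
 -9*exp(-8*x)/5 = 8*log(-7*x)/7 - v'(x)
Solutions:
 v(x) = C1 + 8*x*log(-x)/7 + 8*x*(-1 + log(7))/7 - 9*exp(-8*x)/40


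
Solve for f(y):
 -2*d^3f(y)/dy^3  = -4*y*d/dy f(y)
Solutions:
 f(y) = C1 + Integral(C2*airyai(2^(1/3)*y) + C3*airybi(2^(1/3)*y), y)


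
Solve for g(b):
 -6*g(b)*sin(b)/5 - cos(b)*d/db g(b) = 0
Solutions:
 g(b) = C1*cos(b)^(6/5)


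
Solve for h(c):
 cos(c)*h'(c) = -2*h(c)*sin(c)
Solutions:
 h(c) = C1*cos(c)^2


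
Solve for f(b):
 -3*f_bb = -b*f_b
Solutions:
 f(b) = C1 + C2*erfi(sqrt(6)*b/6)


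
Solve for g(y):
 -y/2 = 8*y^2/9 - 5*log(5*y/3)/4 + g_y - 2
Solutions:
 g(y) = C1 - 8*y^3/27 - y^2/4 + 5*y*log(y)/4 - 5*y*log(3)/4 + 3*y/4 + 5*y*log(5)/4


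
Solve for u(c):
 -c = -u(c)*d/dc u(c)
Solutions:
 u(c) = -sqrt(C1 + c^2)
 u(c) = sqrt(C1 + c^2)


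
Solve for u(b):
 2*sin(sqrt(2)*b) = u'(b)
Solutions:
 u(b) = C1 - sqrt(2)*cos(sqrt(2)*b)


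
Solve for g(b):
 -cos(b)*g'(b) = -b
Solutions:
 g(b) = C1 + Integral(b/cos(b), b)


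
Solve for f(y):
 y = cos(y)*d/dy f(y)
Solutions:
 f(y) = C1 + Integral(y/cos(y), y)


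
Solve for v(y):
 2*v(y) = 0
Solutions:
 v(y) = 0


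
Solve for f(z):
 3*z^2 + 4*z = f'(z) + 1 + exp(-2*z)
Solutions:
 f(z) = C1 + z^3 + 2*z^2 - z + exp(-2*z)/2


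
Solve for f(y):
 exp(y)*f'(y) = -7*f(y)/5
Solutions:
 f(y) = C1*exp(7*exp(-y)/5)


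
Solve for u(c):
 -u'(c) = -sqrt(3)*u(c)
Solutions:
 u(c) = C1*exp(sqrt(3)*c)


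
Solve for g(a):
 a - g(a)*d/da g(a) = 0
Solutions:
 g(a) = -sqrt(C1 + a^2)
 g(a) = sqrt(C1 + a^2)


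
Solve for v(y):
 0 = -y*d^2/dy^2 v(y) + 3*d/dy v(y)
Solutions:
 v(y) = C1 + C2*y^4


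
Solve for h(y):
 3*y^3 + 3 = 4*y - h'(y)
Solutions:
 h(y) = C1 - 3*y^4/4 + 2*y^2 - 3*y


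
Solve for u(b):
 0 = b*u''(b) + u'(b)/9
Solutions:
 u(b) = C1 + C2*b^(8/9)


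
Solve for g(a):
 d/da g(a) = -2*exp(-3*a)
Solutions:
 g(a) = C1 + 2*exp(-3*a)/3


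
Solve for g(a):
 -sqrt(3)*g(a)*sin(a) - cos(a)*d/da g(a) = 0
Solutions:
 g(a) = C1*cos(a)^(sqrt(3))


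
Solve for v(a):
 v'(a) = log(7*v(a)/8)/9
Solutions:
 9*Integral(1/(-log(_y) - log(7) + 3*log(2)), (_y, v(a))) = C1 - a


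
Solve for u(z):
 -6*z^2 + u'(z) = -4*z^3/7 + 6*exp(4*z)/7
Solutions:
 u(z) = C1 - z^4/7 + 2*z^3 + 3*exp(4*z)/14


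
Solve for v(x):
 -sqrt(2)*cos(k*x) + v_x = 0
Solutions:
 v(x) = C1 + sqrt(2)*sin(k*x)/k


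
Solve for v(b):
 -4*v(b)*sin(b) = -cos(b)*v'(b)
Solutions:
 v(b) = C1/cos(b)^4


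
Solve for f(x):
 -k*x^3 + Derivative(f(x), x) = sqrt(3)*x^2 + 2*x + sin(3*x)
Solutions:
 f(x) = C1 + k*x^4/4 + sqrt(3)*x^3/3 + x^2 - cos(3*x)/3


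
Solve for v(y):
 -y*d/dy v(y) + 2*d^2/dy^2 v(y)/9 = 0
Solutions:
 v(y) = C1 + C2*erfi(3*y/2)


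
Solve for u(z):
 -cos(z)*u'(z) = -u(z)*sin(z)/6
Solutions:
 u(z) = C1/cos(z)^(1/6)


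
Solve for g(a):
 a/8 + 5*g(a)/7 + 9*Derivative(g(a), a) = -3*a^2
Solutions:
 g(a) = C1*exp(-5*a/63) - 21*a^2/5 + 21133*a/200 - 1331379/1000


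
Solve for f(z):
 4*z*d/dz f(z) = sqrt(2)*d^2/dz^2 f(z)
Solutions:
 f(z) = C1 + C2*erfi(2^(1/4)*z)


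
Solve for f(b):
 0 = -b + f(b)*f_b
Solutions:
 f(b) = -sqrt(C1 + b^2)
 f(b) = sqrt(C1 + b^2)


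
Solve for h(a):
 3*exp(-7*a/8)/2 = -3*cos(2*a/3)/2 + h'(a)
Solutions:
 h(a) = C1 + 9*sin(2*a/3)/4 - 12*exp(-7*a/8)/7


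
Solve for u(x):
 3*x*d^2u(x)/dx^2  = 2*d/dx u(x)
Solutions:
 u(x) = C1 + C2*x^(5/3)


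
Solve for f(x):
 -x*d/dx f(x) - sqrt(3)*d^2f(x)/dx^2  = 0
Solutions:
 f(x) = C1 + C2*erf(sqrt(2)*3^(3/4)*x/6)


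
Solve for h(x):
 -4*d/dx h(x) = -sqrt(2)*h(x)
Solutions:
 h(x) = C1*exp(sqrt(2)*x/4)


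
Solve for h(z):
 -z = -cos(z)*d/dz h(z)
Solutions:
 h(z) = C1 + Integral(z/cos(z), z)


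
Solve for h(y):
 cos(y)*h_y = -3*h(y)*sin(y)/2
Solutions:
 h(y) = C1*cos(y)^(3/2)


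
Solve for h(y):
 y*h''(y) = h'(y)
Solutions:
 h(y) = C1 + C2*y^2


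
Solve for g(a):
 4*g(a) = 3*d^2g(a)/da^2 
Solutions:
 g(a) = C1*exp(-2*sqrt(3)*a/3) + C2*exp(2*sqrt(3)*a/3)


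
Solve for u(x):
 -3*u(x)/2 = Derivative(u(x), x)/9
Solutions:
 u(x) = C1*exp(-27*x/2)


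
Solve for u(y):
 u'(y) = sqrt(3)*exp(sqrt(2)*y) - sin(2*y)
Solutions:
 u(y) = C1 + sqrt(6)*exp(sqrt(2)*y)/2 + cos(2*y)/2


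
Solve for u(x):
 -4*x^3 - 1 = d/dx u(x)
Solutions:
 u(x) = C1 - x^4 - x


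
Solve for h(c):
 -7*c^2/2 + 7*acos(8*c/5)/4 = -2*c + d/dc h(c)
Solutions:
 h(c) = C1 - 7*c^3/6 + c^2 + 7*c*acos(8*c/5)/4 - 7*sqrt(25 - 64*c^2)/32


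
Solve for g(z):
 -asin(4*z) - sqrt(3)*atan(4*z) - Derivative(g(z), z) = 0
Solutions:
 g(z) = C1 - z*asin(4*z) - sqrt(1 - 16*z^2)/4 - sqrt(3)*(z*atan(4*z) - log(16*z^2 + 1)/8)


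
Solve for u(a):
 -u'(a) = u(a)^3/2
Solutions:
 u(a) = -sqrt(-1/(C1 - a))
 u(a) = sqrt(-1/(C1 - a))


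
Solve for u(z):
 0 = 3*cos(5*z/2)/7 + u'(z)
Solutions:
 u(z) = C1 - 6*sin(5*z/2)/35


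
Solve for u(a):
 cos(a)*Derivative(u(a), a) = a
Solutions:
 u(a) = C1 + Integral(a/cos(a), a)


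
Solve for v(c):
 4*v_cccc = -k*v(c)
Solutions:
 v(c) = C1*exp(-sqrt(2)*c*(-k)^(1/4)/2) + C2*exp(sqrt(2)*c*(-k)^(1/4)/2) + C3*exp(-sqrt(2)*I*c*(-k)^(1/4)/2) + C4*exp(sqrt(2)*I*c*(-k)^(1/4)/2)


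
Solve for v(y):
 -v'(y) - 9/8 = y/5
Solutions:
 v(y) = C1 - y^2/10 - 9*y/8


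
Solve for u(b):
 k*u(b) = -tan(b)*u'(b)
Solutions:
 u(b) = C1*exp(-k*log(sin(b)))


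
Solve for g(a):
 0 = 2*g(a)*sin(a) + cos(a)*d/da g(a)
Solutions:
 g(a) = C1*cos(a)^2


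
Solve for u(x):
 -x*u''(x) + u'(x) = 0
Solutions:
 u(x) = C1 + C2*x^2


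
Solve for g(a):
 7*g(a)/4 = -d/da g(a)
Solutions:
 g(a) = C1*exp(-7*a/4)


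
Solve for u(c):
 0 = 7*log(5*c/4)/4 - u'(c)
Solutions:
 u(c) = C1 + 7*c*log(c)/4 - 7*c*log(2)/2 - 7*c/4 + 7*c*log(5)/4


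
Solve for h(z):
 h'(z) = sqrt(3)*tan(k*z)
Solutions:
 h(z) = C1 + sqrt(3)*Piecewise((-log(cos(k*z))/k, Ne(k, 0)), (0, True))


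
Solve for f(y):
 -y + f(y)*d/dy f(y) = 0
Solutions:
 f(y) = -sqrt(C1 + y^2)
 f(y) = sqrt(C1 + y^2)


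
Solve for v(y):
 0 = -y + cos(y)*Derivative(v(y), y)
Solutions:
 v(y) = C1 + Integral(y/cos(y), y)


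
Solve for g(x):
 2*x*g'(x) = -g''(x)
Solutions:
 g(x) = C1 + C2*erf(x)


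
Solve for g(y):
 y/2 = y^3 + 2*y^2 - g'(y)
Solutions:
 g(y) = C1 + y^4/4 + 2*y^3/3 - y^2/4


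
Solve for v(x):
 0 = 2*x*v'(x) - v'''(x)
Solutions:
 v(x) = C1 + Integral(C2*airyai(2^(1/3)*x) + C3*airybi(2^(1/3)*x), x)


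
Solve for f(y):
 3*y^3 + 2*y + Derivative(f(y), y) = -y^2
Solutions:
 f(y) = C1 - 3*y^4/4 - y^3/3 - y^2


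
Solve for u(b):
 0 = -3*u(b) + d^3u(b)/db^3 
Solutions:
 u(b) = C3*exp(3^(1/3)*b) + (C1*sin(3^(5/6)*b/2) + C2*cos(3^(5/6)*b/2))*exp(-3^(1/3)*b/2)


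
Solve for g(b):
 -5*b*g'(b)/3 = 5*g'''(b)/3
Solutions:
 g(b) = C1 + Integral(C2*airyai(-b) + C3*airybi(-b), b)


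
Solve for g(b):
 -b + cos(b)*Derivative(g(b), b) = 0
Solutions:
 g(b) = C1 + Integral(b/cos(b), b)


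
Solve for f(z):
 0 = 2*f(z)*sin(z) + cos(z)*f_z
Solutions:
 f(z) = C1*cos(z)^2


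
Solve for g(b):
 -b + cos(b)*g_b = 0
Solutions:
 g(b) = C1 + Integral(b/cos(b), b)


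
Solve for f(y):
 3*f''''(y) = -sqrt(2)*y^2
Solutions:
 f(y) = C1 + C2*y + C3*y^2 + C4*y^3 - sqrt(2)*y^6/1080


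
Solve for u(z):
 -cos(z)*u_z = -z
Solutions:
 u(z) = C1 + Integral(z/cos(z), z)


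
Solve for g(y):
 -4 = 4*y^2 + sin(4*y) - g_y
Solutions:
 g(y) = C1 + 4*y^3/3 + 4*y - cos(4*y)/4


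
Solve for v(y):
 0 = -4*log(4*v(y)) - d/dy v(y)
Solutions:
 Integral(1/(log(_y) + 2*log(2)), (_y, v(y)))/4 = C1 - y


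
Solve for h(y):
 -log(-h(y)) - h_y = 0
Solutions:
 -li(-h(y)) = C1 - y


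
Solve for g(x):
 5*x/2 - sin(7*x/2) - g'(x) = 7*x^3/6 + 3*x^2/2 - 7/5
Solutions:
 g(x) = C1 - 7*x^4/24 - x^3/2 + 5*x^2/4 + 7*x/5 + 2*cos(7*x/2)/7


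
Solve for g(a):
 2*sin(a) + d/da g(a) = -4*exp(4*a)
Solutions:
 g(a) = C1 - exp(4*a) + 2*cos(a)


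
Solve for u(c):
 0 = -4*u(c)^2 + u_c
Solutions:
 u(c) = -1/(C1 + 4*c)


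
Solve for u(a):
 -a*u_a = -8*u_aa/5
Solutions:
 u(a) = C1 + C2*erfi(sqrt(5)*a/4)


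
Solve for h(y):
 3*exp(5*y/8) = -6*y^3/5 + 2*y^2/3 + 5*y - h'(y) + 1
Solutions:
 h(y) = C1 - 3*y^4/10 + 2*y^3/9 + 5*y^2/2 + y - 24*exp(5*y/8)/5


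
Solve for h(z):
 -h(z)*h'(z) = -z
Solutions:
 h(z) = -sqrt(C1 + z^2)
 h(z) = sqrt(C1 + z^2)


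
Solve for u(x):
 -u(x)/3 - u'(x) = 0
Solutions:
 u(x) = C1*exp(-x/3)


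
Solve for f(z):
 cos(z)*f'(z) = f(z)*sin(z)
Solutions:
 f(z) = C1/cos(z)


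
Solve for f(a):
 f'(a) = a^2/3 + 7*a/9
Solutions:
 f(a) = C1 + a^3/9 + 7*a^2/18


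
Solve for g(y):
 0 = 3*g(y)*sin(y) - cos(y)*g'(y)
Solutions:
 g(y) = C1/cos(y)^3


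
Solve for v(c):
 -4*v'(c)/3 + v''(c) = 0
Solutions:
 v(c) = C1 + C2*exp(4*c/3)


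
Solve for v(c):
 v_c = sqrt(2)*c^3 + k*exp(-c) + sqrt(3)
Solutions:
 v(c) = C1 + sqrt(2)*c^4/4 + sqrt(3)*c - k*exp(-c)


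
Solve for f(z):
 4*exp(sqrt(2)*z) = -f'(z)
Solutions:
 f(z) = C1 - 2*sqrt(2)*exp(sqrt(2)*z)


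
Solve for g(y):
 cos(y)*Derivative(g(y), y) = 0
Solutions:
 g(y) = C1


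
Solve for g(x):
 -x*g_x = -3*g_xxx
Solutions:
 g(x) = C1 + Integral(C2*airyai(3^(2/3)*x/3) + C3*airybi(3^(2/3)*x/3), x)


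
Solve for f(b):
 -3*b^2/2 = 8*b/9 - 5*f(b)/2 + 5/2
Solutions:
 f(b) = 3*b^2/5 + 16*b/45 + 1


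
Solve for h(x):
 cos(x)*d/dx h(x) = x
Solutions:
 h(x) = C1 + Integral(x/cos(x), x)


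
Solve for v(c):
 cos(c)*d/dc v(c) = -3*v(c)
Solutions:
 v(c) = C1*(sin(c) - 1)^(3/2)/(sin(c) + 1)^(3/2)


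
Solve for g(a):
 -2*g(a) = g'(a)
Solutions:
 g(a) = C1*exp(-2*a)


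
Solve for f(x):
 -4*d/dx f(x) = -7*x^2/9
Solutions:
 f(x) = C1 + 7*x^3/108


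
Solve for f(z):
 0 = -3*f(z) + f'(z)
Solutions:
 f(z) = C1*exp(3*z)


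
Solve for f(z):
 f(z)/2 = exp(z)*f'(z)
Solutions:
 f(z) = C1*exp(-exp(-z)/2)


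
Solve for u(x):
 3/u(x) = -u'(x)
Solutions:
 u(x) = -sqrt(C1 - 6*x)
 u(x) = sqrt(C1 - 6*x)


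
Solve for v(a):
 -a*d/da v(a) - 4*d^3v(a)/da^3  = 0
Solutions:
 v(a) = C1 + Integral(C2*airyai(-2^(1/3)*a/2) + C3*airybi(-2^(1/3)*a/2), a)


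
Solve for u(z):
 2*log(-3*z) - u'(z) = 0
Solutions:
 u(z) = C1 + 2*z*log(-z) + 2*z*(-1 + log(3))


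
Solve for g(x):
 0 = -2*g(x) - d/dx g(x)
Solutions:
 g(x) = C1*exp(-2*x)


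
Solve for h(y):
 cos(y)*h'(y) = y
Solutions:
 h(y) = C1 + Integral(y/cos(y), y)


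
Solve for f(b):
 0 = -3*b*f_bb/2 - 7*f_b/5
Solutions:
 f(b) = C1 + C2*b^(1/15)


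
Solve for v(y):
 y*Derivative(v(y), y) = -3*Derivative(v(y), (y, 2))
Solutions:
 v(y) = C1 + C2*erf(sqrt(6)*y/6)


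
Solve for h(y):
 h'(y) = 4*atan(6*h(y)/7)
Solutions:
 Integral(1/atan(6*_y/7), (_y, h(y))) = C1 + 4*y


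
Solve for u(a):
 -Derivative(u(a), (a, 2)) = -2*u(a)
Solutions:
 u(a) = C1*exp(-sqrt(2)*a) + C2*exp(sqrt(2)*a)


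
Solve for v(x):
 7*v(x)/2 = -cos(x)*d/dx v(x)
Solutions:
 v(x) = C1*(sin(x) - 1)^(7/4)/(sin(x) + 1)^(7/4)


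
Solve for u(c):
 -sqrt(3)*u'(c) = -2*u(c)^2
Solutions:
 u(c) = -3/(C1 + 2*sqrt(3)*c)


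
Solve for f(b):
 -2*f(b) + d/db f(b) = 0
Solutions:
 f(b) = C1*exp(2*b)


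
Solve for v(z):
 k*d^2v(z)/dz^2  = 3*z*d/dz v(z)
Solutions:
 v(z) = C1 + C2*erf(sqrt(6)*z*sqrt(-1/k)/2)/sqrt(-1/k)


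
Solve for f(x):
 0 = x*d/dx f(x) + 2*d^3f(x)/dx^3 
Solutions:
 f(x) = C1 + Integral(C2*airyai(-2^(2/3)*x/2) + C3*airybi(-2^(2/3)*x/2), x)


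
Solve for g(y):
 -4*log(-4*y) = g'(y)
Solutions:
 g(y) = C1 - 4*y*log(-y) + 4*y*(1 - 2*log(2))


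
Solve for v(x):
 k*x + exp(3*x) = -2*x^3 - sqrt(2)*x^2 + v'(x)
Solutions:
 v(x) = C1 + k*x^2/2 + x^4/2 + sqrt(2)*x^3/3 + exp(3*x)/3


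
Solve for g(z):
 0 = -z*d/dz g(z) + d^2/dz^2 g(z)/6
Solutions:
 g(z) = C1 + C2*erfi(sqrt(3)*z)


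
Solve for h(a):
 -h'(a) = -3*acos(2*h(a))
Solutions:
 Integral(1/acos(2*_y), (_y, h(a))) = C1 + 3*a


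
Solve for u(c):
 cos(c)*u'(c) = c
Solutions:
 u(c) = C1 + Integral(c/cos(c), c)


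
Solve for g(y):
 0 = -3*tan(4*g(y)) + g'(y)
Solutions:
 g(y) = -asin(C1*exp(12*y))/4 + pi/4
 g(y) = asin(C1*exp(12*y))/4


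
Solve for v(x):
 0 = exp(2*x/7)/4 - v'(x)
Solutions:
 v(x) = C1 + 7*exp(2*x/7)/8


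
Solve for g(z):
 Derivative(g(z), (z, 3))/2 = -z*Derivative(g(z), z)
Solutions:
 g(z) = C1 + Integral(C2*airyai(-2^(1/3)*z) + C3*airybi(-2^(1/3)*z), z)


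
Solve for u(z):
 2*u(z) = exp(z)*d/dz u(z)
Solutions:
 u(z) = C1*exp(-2*exp(-z))


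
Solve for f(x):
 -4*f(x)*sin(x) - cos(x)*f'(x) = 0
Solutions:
 f(x) = C1*cos(x)^4


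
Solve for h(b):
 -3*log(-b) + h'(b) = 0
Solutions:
 h(b) = C1 + 3*b*log(-b) - 3*b


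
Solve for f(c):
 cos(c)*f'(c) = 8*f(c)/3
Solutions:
 f(c) = C1*(sin(c) + 1)^(4/3)/(sin(c) - 1)^(4/3)


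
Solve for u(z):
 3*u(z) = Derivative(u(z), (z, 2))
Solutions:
 u(z) = C1*exp(-sqrt(3)*z) + C2*exp(sqrt(3)*z)


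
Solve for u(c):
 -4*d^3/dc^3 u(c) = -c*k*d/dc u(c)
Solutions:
 u(c) = C1 + Integral(C2*airyai(2^(1/3)*c*k^(1/3)/2) + C3*airybi(2^(1/3)*c*k^(1/3)/2), c)


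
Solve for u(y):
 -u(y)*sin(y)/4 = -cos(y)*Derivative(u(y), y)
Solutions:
 u(y) = C1/cos(y)^(1/4)


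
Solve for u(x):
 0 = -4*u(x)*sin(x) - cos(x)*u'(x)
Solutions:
 u(x) = C1*cos(x)^4


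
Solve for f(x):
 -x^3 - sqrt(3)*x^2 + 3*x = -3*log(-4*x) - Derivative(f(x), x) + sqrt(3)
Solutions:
 f(x) = C1 + x^4/4 + sqrt(3)*x^3/3 - 3*x^2/2 - 3*x*log(-x) + x*(-6*log(2) + sqrt(3) + 3)


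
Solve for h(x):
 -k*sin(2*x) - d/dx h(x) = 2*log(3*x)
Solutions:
 h(x) = C1 + k*cos(2*x)/2 - 2*x*log(x) - 2*x*log(3) + 2*x


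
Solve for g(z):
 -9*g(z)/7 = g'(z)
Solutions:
 g(z) = C1*exp(-9*z/7)


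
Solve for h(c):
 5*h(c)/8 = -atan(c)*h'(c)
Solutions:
 h(c) = C1*exp(-5*Integral(1/atan(c), c)/8)


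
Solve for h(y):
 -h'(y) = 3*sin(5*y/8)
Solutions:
 h(y) = C1 + 24*cos(5*y/8)/5


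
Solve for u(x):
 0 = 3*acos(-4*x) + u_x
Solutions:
 u(x) = C1 - 3*x*acos(-4*x) - 3*sqrt(1 - 16*x^2)/4


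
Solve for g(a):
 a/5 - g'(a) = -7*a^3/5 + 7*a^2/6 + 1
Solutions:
 g(a) = C1 + 7*a^4/20 - 7*a^3/18 + a^2/10 - a


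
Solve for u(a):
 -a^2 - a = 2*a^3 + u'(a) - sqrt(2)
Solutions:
 u(a) = C1 - a^4/2 - a^3/3 - a^2/2 + sqrt(2)*a


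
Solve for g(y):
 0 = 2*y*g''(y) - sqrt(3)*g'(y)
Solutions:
 g(y) = C1 + C2*y^(sqrt(3)/2 + 1)


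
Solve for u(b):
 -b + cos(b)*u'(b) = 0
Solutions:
 u(b) = C1 + Integral(b/cos(b), b)


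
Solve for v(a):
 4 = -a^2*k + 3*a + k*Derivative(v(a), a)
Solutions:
 v(a) = C1 + a^3/3 - 3*a^2/(2*k) + 4*a/k


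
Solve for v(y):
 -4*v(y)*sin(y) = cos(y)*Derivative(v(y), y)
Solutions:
 v(y) = C1*cos(y)^4


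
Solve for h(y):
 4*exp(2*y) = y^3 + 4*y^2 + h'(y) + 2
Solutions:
 h(y) = C1 - y^4/4 - 4*y^3/3 - 2*y + 2*exp(2*y)


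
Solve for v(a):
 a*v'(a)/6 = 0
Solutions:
 v(a) = C1


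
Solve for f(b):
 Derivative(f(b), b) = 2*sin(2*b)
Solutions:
 f(b) = C1 - cos(2*b)


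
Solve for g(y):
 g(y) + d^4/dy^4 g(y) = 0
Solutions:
 g(y) = (C1*sin(sqrt(2)*y/2) + C2*cos(sqrt(2)*y/2))*exp(-sqrt(2)*y/2) + (C3*sin(sqrt(2)*y/2) + C4*cos(sqrt(2)*y/2))*exp(sqrt(2)*y/2)


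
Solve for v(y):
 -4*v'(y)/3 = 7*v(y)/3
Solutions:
 v(y) = C1*exp(-7*y/4)


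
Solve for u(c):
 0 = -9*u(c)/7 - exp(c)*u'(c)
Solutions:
 u(c) = C1*exp(9*exp(-c)/7)


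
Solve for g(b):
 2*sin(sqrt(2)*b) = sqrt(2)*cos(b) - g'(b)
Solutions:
 g(b) = C1 + sqrt(2)*sin(b) + sqrt(2)*cos(sqrt(2)*b)


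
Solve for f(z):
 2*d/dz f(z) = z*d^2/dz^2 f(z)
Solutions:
 f(z) = C1 + C2*z^3


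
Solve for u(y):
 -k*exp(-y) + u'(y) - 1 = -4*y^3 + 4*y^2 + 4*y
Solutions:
 u(y) = C1 - k*exp(-y) - y^4 + 4*y^3/3 + 2*y^2 + y


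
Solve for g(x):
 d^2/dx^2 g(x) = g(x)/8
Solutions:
 g(x) = C1*exp(-sqrt(2)*x/4) + C2*exp(sqrt(2)*x/4)


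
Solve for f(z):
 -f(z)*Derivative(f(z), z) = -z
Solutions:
 f(z) = -sqrt(C1 + z^2)
 f(z) = sqrt(C1 + z^2)


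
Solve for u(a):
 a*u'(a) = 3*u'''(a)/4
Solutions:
 u(a) = C1 + Integral(C2*airyai(6^(2/3)*a/3) + C3*airybi(6^(2/3)*a/3), a)


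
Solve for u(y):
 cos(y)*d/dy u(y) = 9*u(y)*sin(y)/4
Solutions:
 u(y) = C1/cos(y)^(9/4)


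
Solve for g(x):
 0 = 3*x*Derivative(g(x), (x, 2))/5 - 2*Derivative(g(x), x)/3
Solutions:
 g(x) = C1 + C2*x^(19/9)


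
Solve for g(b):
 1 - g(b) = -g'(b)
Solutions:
 g(b) = C1*exp(b) + 1


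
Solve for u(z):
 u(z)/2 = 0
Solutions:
 u(z) = 0


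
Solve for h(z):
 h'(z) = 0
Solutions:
 h(z) = C1


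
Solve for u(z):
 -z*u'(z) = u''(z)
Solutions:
 u(z) = C1 + C2*erf(sqrt(2)*z/2)


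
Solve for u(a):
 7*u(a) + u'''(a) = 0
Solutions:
 u(a) = C3*exp(-7^(1/3)*a) + (C1*sin(sqrt(3)*7^(1/3)*a/2) + C2*cos(sqrt(3)*7^(1/3)*a/2))*exp(7^(1/3)*a/2)


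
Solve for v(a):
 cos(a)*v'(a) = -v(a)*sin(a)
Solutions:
 v(a) = C1*cos(a)


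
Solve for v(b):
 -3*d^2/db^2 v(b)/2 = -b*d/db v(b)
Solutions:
 v(b) = C1 + C2*erfi(sqrt(3)*b/3)


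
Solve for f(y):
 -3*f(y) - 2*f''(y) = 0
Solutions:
 f(y) = C1*sin(sqrt(6)*y/2) + C2*cos(sqrt(6)*y/2)


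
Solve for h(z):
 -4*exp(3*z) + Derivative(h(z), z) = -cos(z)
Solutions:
 h(z) = C1 + 4*exp(3*z)/3 - sin(z)


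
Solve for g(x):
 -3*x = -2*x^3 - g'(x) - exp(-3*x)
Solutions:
 g(x) = C1 - x^4/2 + 3*x^2/2 + exp(-3*x)/3


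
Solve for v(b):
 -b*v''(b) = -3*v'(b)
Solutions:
 v(b) = C1 + C2*b^4


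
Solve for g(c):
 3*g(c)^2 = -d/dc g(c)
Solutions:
 g(c) = 1/(C1 + 3*c)


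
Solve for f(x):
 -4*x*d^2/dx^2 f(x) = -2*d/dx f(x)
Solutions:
 f(x) = C1 + C2*x^(3/2)


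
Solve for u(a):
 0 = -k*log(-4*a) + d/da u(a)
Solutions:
 u(a) = C1 + a*k*log(-a) + a*k*(-1 + 2*log(2))


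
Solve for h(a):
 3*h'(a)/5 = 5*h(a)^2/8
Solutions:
 h(a) = -24/(C1 + 25*a)


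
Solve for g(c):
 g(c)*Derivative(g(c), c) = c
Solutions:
 g(c) = -sqrt(C1 + c^2)
 g(c) = sqrt(C1 + c^2)


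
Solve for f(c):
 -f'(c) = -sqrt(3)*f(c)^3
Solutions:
 f(c) = -sqrt(2)*sqrt(-1/(C1 + sqrt(3)*c))/2
 f(c) = sqrt(2)*sqrt(-1/(C1 + sqrt(3)*c))/2


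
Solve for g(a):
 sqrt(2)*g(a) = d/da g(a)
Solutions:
 g(a) = C1*exp(sqrt(2)*a)


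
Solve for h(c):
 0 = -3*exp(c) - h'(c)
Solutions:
 h(c) = C1 - 3*exp(c)


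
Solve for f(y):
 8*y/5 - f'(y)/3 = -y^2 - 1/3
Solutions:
 f(y) = C1 + y^3 + 12*y^2/5 + y


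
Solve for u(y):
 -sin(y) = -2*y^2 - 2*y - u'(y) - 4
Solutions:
 u(y) = C1 - 2*y^3/3 - y^2 - 4*y - cos(y)


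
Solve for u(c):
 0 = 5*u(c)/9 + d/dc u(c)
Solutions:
 u(c) = C1*exp(-5*c/9)


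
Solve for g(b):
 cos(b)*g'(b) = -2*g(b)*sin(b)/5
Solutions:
 g(b) = C1*cos(b)^(2/5)


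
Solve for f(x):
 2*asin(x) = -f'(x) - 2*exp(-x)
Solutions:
 f(x) = C1 - 2*x*asin(x) - 2*sqrt(1 - x^2) + 2*exp(-x)


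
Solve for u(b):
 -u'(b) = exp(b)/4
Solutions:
 u(b) = C1 - exp(b)/4


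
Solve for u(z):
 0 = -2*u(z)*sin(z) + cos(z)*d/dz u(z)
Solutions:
 u(z) = C1/cos(z)^2


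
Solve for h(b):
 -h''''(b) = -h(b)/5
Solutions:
 h(b) = C1*exp(-5^(3/4)*b/5) + C2*exp(5^(3/4)*b/5) + C3*sin(5^(3/4)*b/5) + C4*cos(5^(3/4)*b/5)


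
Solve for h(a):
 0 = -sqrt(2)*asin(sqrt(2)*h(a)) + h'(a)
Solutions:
 Integral(1/asin(sqrt(2)*_y), (_y, h(a))) = C1 + sqrt(2)*a


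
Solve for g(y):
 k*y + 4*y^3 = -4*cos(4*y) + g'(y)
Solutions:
 g(y) = C1 + k*y^2/2 + y^4 + sin(4*y)


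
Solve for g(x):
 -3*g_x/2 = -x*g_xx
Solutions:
 g(x) = C1 + C2*x^(5/2)


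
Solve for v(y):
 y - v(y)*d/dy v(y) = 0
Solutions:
 v(y) = -sqrt(C1 + y^2)
 v(y) = sqrt(C1 + y^2)


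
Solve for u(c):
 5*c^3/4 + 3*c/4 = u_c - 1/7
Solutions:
 u(c) = C1 + 5*c^4/16 + 3*c^2/8 + c/7


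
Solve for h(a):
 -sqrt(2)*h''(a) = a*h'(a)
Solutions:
 h(a) = C1 + C2*erf(2^(1/4)*a/2)


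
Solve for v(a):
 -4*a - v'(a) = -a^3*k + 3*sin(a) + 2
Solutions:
 v(a) = C1 + a^4*k/4 - 2*a^2 - 2*a + 3*cos(a)


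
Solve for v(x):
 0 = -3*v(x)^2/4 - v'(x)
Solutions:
 v(x) = 4/(C1 + 3*x)


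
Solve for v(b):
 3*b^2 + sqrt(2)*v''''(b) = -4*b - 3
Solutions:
 v(b) = C1 + C2*b + C3*b^2 + C4*b^3 - sqrt(2)*b^6/240 - sqrt(2)*b^5/60 - sqrt(2)*b^4/16


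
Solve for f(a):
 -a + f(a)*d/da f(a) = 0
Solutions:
 f(a) = -sqrt(C1 + a^2)
 f(a) = sqrt(C1 + a^2)


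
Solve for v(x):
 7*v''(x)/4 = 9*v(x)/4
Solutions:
 v(x) = C1*exp(-3*sqrt(7)*x/7) + C2*exp(3*sqrt(7)*x/7)


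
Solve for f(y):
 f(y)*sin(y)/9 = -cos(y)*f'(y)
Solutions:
 f(y) = C1*cos(y)^(1/9)


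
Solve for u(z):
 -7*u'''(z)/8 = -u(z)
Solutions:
 u(z) = C3*exp(2*7^(2/3)*z/7) + (C1*sin(sqrt(3)*7^(2/3)*z/7) + C2*cos(sqrt(3)*7^(2/3)*z/7))*exp(-7^(2/3)*z/7)


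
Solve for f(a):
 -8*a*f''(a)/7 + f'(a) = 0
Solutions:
 f(a) = C1 + C2*a^(15/8)


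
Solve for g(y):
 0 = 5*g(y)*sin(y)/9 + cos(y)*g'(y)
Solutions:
 g(y) = C1*cos(y)^(5/9)


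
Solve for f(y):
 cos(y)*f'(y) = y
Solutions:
 f(y) = C1 + Integral(y/cos(y), y)


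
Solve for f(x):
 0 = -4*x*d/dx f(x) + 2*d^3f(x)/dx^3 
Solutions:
 f(x) = C1 + Integral(C2*airyai(2^(1/3)*x) + C3*airybi(2^(1/3)*x), x)


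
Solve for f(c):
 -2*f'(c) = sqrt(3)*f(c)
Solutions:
 f(c) = C1*exp(-sqrt(3)*c/2)


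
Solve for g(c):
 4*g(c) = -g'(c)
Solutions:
 g(c) = C1*exp(-4*c)


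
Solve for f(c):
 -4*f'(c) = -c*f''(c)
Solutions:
 f(c) = C1 + C2*c^5


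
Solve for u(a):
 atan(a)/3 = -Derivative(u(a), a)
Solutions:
 u(a) = C1 - a*atan(a)/3 + log(a^2 + 1)/6


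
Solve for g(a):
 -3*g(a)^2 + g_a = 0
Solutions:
 g(a) = -1/(C1 + 3*a)


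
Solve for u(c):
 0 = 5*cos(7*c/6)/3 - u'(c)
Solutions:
 u(c) = C1 + 10*sin(7*c/6)/7


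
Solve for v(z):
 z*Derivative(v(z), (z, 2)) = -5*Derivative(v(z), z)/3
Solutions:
 v(z) = C1 + C2/z^(2/3)


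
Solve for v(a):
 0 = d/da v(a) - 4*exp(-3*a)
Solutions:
 v(a) = C1 - 4*exp(-3*a)/3


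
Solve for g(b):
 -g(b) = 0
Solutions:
 g(b) = 0


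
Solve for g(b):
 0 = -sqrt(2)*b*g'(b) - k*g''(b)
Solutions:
 g(b) = C1 + C2*sqrt(k)*erf(2^(3/4)*b*sqrt(1/k)/2)


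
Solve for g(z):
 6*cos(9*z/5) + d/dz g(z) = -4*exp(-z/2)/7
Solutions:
 g(z) = C1 - 10*sin(9*z/5)/3 + 8*exp(-z/2)/7


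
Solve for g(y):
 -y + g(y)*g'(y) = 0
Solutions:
 g(y) = -sqrt(C1 + y^2)
 g(y) = sqrt(C1 + y^2)


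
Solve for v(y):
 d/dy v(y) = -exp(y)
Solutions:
 v(y) = C1 - exp(y)


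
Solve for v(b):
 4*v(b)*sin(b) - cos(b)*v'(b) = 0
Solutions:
 v(b) = C1/cos(b)^4


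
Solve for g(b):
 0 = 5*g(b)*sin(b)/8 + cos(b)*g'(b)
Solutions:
 g(b) = C1*cos(b)^(5/8)


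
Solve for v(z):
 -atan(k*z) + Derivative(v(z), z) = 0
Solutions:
 v(z) = C1 + Piecewise((z*atan(k*z) - log(k^2*z^2 + 1)/(2*k), Ne(k, 0)), (0, True))


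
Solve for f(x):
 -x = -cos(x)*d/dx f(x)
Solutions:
 f(x) = C1 + Integral(x/cos(x), x)


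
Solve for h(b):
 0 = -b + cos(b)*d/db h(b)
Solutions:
 h(b) = C1 + Integral(b/cos(b), b)


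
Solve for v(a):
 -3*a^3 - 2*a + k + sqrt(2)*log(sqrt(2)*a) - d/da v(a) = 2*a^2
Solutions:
 v(a) = C1 - 3*a^4/4 - 2*a^3/3 - a^2 + a*k + sqrt(2)*a*log(a) - sqrt(2)*a + sqrt(2)*a*log(2)/2


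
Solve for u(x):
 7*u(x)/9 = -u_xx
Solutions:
 u(x) = C1*sin(sqrt(7)*x/3) + C2*cos(sqrt(7)*x/3)


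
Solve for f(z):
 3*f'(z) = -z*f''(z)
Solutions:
 f(z) = C1 + C2/z^2


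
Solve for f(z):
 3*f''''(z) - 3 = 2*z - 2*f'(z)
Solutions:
 f(z) = C1 + C4*exp(-2^(1/3)*3^(2/3)*z/3) + z^2/2 + 3*z/2 + (C2*sin(2^(1/3)*3^(1/6)*z/2) + C3*cos(2^(1/3)*3^(1/6)*z/2))*exp(2^(1/3)*3^(2/3)*z/6)


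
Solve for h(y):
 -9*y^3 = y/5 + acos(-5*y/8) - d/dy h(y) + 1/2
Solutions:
 h(y) = C1 + 9*y^4/4 + y^2/10 + y*acos(-5*y/8) + y/2 + sqrt(64 - 25*y^2)/5


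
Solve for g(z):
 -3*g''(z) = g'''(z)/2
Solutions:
 g(z) = C1 + C2*z + C3*exp(-6*z)


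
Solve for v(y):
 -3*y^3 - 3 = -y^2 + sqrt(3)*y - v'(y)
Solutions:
 v(y) = C1 + 3*y^4/4 - y^3/3 + sqrt(3)*y^2/2 + 3*y


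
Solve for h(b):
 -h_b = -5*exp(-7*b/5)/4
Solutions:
 h(b) = C1 - 25*exp(-7*b/5)/28


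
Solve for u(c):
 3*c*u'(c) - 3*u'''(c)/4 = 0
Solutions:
 u(c) = C1 + Integral(C2*airyai(2^(2/3)*c) + C3*airybi(2^(2/3)*c), c)


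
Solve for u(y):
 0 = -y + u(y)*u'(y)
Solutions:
 u(y) = -sqrt(C1 + y^2)
 u(y) = sqrt(C1 + y^2)


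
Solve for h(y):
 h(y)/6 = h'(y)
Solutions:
 h(y) = C1*exp(y/6)


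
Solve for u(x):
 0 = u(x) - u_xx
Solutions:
 u(x) = C1*exp(-x) + C2*exp(x)


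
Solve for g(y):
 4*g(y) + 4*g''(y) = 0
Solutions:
 g(y) = C1*sin(y) + C2*cos(y)


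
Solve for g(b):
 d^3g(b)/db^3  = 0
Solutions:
 g(b) = C1 + C2*b + C3*b^2


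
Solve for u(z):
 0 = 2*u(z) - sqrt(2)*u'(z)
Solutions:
 u(z) = C1*exp(sqrt(2)*z)


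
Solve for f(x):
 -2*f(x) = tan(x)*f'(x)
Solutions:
 f(x) = C1/sin(x)^2


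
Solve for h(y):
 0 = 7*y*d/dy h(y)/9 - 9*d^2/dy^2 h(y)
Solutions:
 h(y) = C1 + C2*erfi(sqrt(14)*y/18)


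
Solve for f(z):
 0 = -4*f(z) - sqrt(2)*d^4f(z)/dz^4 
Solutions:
 f(z) = (C1*sin(2^(7/8)*z/2) + C2*cos(2^(7/8)*z/2))*exp(-2^(7/8)*z/2) + (C3*sin(2^(7/8)*z/2) + C4*cos(2^(7/8)*z/2))*exp(2^(7/8)*z/2)
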